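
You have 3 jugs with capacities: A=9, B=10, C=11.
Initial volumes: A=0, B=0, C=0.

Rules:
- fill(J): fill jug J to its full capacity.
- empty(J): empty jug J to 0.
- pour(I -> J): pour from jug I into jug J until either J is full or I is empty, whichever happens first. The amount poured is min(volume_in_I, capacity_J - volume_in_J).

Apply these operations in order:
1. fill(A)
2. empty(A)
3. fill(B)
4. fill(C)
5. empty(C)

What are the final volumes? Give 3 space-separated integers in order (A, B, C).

Answer: 0 10 0

Derivation:
Step 1: fill(A) -> (A=9 B=0 C=0)
Step 2: empty(A) -> (A=0 B=0 C=0)
Step 3: fill(B) -> (A=0 B=10 C=0)
Step 4: fill(C) -> (A=0 B=10 C=11)
Step 5: empty(C) -> (A=0 B=10 C=0)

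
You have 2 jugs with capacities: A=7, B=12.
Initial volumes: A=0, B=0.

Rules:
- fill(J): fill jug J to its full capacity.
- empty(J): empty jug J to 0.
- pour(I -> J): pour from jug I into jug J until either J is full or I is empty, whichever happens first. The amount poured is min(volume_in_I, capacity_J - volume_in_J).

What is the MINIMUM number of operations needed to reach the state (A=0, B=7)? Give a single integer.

BFS from (A=0, B=0). One shortest path:
  1. fill(A) -> (A=7 B=0)
  2. pour(A -> B) -> (A=0 B=7)
Reached target in 2 moves.

Answer: 2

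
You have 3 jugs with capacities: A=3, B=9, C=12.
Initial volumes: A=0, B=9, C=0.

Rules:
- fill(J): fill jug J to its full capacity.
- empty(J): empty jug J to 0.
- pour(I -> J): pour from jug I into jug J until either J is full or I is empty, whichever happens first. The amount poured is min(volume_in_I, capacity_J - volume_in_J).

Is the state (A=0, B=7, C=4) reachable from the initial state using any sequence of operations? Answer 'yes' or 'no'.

BFS explored all 40 reachable states.
Reachable set includes: (0,0,0), (0,0,3), (0,0,6), (0,0,9), (0,0,12), (0,3,0), (0,3,3), (0,3,6), (0,3,9), (0,3,12), (0,6,0), (0,6,3) ...
Target (A=0, B=7, C=4) not in reachable set → no.

Answer: no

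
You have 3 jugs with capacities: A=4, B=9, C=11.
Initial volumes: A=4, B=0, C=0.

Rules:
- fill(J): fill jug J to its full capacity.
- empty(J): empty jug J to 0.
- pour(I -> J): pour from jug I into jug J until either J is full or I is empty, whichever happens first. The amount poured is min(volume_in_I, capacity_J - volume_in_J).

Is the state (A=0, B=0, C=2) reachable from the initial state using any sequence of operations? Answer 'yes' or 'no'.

BFS from (A=4, B=0, C=0):
  1. empty(A) -> (A=0 B=0 C=0)
  2. fill(C) -> (A=0 B=0 C=11)
  3. pour(C -> B) -> (A=0 B=9 C=2)
  4. empty(B) -> (A=0 B=0 C=2)
Target reached → yes.

Answer: yes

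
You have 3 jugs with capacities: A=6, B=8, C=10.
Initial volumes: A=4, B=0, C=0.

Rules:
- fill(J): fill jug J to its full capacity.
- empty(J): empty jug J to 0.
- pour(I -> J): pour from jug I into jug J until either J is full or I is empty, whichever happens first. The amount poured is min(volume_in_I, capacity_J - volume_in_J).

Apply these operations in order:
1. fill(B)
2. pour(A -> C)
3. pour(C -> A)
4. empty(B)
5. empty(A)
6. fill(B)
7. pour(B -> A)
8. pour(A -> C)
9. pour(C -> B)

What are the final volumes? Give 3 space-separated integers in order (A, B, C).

Step 1: fill(B) -> (A=4 B=8 C=0)
Step 2: pour(A -> C) -> (A=0 B=8 C=4)
Step 3: pour(C -> A) -> (A=4 B=8 C=0)
Step 4: empty(B) -> (A=4 B=0 C=0)
Step 5: empty(A) -> (A=0 B=0 C=0)
Step 6: fill(B) -> (A=0 B=8 C=0)
Step 7: pour(B -> A) -> (A=6 B=2 C=0)
Step 8: pour(A -> C) -> (A=0 B=2 C=6)
Step 9: pour(C -> B) -> (A=0 B=8 C=0)

Answer: 0 8 0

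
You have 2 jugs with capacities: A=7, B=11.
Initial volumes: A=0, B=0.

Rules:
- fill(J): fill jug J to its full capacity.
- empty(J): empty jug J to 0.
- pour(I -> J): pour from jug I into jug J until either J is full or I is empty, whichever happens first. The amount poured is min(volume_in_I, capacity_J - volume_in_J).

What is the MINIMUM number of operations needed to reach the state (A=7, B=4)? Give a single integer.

BFS from (A=0, B=0). One shortest path:
  1. fill(B) -> (A=0 B=11)
  2. pour(B -> A) -> (A=7 B=4)
Reached target in 2 moves.

Answer: 2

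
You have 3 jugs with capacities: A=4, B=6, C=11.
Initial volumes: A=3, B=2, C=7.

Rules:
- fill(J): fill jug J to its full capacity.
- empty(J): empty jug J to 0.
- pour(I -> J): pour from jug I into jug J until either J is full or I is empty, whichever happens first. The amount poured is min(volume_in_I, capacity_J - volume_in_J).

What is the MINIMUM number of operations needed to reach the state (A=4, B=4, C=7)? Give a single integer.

Answer: 4

Derivation:
BFS from (A=3, B=2, C=7). One shortest path:
  1. fill(A) -> (A=4 B=2 C=7)
  2. empty(B) -> (A=4 B=0 C=7)
  3. pour(A -> B) -> (A=0 B=4 C=7)
  4. fill(A) -> (A=4 B=4 C=7)
Reached target in 4 moves.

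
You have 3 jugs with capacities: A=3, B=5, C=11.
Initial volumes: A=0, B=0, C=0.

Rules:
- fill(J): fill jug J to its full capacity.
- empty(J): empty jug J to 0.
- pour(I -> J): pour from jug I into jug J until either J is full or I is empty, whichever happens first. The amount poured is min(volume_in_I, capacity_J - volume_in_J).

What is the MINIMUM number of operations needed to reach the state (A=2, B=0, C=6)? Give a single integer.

BFS from (A=0, B=0, C=0). One shortest path:
  1. fill(C) -> (A=0 B=0 C=11)
  2. pour(C -> B) -> (A=0 B=5 C=6)
  3. pour(B -> A) -> (A=3 B=2 C=6)
  4. empty(A) -> (A=0 B=2 C=6)
  5. pour(B -> A) -> (A=2 B=0 C=6)
Reached target in 5 moves.

Answer: 5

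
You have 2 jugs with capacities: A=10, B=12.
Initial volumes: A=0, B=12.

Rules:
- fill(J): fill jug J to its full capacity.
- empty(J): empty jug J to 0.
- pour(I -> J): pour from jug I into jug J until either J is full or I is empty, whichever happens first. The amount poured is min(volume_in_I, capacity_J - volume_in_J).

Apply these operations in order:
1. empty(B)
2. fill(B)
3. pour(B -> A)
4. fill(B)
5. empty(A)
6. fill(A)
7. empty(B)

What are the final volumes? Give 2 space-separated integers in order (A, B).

Answer: 10 0

Derivation:
Step 1: empty(B) -> (A=0 B=0)
Step 2: fill(B) -> (A=0 B=12)
Step 3: pour(B -> A) -> (A=10 B=2)
Step 4: fill(B) -> (A=10 B=12)
Step 5: empty(A) -> (A=0 B=12)
Step 6: fill(A) -> (A=10 B=12)
Step 7: empty(B) -> (A=10 B=0)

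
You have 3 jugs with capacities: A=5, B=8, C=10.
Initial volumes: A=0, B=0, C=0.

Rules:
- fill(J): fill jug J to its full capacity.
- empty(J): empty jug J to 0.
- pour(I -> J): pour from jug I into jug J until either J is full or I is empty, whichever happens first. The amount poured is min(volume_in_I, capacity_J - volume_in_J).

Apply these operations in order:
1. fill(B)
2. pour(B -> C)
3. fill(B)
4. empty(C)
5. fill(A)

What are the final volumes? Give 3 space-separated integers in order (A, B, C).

Answer: 5 8 0

Derivation:
Step 1: fill(B) -> (A=0 B=8 C=0)
Step 2: pour(B -> C) -> (A=0 B=0 C=8)
Step 3: fill(B) -> (A=0 B=8 C=8)
Step 4: empty(C) -> (A=0 B=8 C=0)
Step 5: fill(A) -> (A=5 B=8 C=0)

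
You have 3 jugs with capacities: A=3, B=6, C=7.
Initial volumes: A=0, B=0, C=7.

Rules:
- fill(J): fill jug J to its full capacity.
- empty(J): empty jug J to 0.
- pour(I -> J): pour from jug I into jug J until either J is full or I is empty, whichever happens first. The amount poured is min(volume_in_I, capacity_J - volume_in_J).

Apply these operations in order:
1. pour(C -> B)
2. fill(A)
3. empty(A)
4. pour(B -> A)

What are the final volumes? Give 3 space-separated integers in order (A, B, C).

Answer: 3 3 1

Derivation:
Step 1: pour(C -> B) -> (A=0 B=6 C=1)
Step 2: fill(A) -> (A=3 B=6 C=1)
Step 3: empty(A) -> (A=0 B=6 C=1)
Step 4: pour(B -> A) -> (A=3 B=3 C=1)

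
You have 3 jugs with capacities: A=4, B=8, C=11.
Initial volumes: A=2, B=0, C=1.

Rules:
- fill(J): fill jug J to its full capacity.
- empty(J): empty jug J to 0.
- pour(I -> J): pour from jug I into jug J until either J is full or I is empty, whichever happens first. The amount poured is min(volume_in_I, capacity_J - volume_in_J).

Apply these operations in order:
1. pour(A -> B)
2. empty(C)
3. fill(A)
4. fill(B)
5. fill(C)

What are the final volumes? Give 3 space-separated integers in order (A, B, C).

Answer: 4 8 11

Derivation:
Step 1: pour(A -> B) -> (A=0 B=2 C=1)
Step 2: empty(C) -> (A=0 B=2 C=0)
Step 3: fill(A) -> (A=4 B=2 C=0)
Step 4: fill(B) -> (A=4 B=8 C=0)
Step 5: fill(C) -> (A=4 B=8 C=11)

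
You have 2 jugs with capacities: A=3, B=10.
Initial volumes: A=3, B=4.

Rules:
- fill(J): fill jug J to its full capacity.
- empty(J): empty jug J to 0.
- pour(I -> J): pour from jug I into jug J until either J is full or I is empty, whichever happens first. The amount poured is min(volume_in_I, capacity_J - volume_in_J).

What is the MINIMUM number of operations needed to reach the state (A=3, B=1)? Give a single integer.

BFS from (A=3, B=4). One shortest path:
  1. empty(A) -> (A=0 B=4)
  2. pour(B -> A) -> (A=3 B=1)
Reached target in 2 moves.

Answer: 2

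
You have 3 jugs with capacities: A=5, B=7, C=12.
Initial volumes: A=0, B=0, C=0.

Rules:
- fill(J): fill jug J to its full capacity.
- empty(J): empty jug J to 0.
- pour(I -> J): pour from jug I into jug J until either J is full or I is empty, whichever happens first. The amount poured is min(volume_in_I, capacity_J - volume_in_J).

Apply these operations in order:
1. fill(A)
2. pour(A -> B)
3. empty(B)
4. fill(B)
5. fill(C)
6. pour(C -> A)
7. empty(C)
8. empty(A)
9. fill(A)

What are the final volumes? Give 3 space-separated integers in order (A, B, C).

Step 1: fill(A) -> (A=5 B=0 C=0)
Step 2: pour(A -> B) -> (A=0 B=5 C=0)
Step 3: empty(B) -> (A=0 B=0 C=0)
Step 4: fill(B) -> (A=0 B=7 C=0)
Step 5: fill(C) -> (A=0 B=7 C=12)
Step 6: pour(C -> A) -> (A=5 B=7 C=7)
Step 7: empty(C) -> (A=5 B=7 C=0)
Step 8: empty(A) -> (A=0 B=7 C=0)
Step 9: fill(A) -> (A=5 B=7 C=0)

Answer: 5 7 0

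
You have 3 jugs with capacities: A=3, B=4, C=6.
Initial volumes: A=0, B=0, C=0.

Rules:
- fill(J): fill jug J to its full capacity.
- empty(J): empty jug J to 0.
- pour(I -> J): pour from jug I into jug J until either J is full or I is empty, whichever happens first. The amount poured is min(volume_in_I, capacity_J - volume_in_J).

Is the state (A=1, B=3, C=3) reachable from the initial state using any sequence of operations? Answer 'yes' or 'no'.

Answer: no

Derivation:
BFS explored all 110 reachable states.
Reachable set includes: (0,0,0), (0,0,1), (0,0,2), (0,0,3), (0,0,4), (0,0,5), (0,0,6), (0,1,0), (0,1,1), (0,1,2), (0,1,3), (0,1,4) ...
Target (A=1, B=3, C=3) not in reachable set → no.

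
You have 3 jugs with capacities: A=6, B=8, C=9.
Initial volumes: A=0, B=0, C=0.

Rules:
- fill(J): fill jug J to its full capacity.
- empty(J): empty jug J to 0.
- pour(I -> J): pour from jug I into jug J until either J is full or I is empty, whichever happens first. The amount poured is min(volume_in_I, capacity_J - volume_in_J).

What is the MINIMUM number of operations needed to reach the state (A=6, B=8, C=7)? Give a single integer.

Answer: 5

Derivation:
BFS from (A=0, B=0, C=0). One shortest path:
  1. fill(A) -> (A=6 B=0 C=0)
  2. fill(C) -> (A=6 B=0 C=9)
  3. pour(A -> B) -> (A=0 B=6 C=9)
  4. fill(A) -> (A=6 B=6 C=9)
  5. pour(C -> B) -> (A=6 B=8 C=7)
Reached target in 5 moves.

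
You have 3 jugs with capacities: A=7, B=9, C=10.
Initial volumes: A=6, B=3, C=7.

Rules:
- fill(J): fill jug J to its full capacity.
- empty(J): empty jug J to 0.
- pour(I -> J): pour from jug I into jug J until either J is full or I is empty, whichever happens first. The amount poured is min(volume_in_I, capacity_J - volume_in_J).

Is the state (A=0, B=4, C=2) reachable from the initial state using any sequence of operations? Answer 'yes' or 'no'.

Answer: yes

Derivation:
BFS from (A=6, B=3, C=7):
  1. pour(B -> A) -> (A=7 B=2 C=7)
  2. pour(A -> C) -> (A=4 B=2 C=10)
  3. empty(C) -> (A=4 B=2 C=0)
  4. pour(B -> C) -> (A=4 B=0 C=2)
  5. pour(A -> B) -> (A=0 B=4 C=2)
Target reached → yes.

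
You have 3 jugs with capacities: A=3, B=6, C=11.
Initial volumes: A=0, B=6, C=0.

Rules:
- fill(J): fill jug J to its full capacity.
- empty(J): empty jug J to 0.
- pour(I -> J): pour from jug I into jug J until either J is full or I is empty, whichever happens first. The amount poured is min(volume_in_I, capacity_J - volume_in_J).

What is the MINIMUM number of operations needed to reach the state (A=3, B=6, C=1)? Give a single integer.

Answer: 7

Derivation:
BFS from (A=0, B=6, C=0). One shortest path:
  1. fill(A) -> (A=3 B=6 C=0)
  2. pour(B -> C) -> (A=3 B=0 C=6)
  3. fill(B) -> (A=3 B=6 C=6)
  4. pour(B -> C) -> (A=3 B=1 C=11)
  5. empty(C) -> (A=3 B=1 C=0)
  6. pour(B -> C) -> (A=3 B=0 C=1)
  7. fill(B) -> (A=3 B=6 C=1)
Reached target in 7 moves.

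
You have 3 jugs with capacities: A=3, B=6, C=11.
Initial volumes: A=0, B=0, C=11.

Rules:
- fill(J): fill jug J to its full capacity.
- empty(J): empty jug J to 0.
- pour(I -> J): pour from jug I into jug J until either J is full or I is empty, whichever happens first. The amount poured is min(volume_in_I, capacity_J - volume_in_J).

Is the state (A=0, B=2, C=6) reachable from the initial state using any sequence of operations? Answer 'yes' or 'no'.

Answer: yes

Derivation:
BFS from (A=0, B=0, C=11):
  1. pour(C -> A) -> (A=3 B=0 C=8)
  2. empty(A) -> (A=0 B=0 C=8)
  3. pour(C -> B) -> (A=0 B=6 C=2)
  4. pour(C -> A) -> (A=2 B=6 C=0)
  5. pour(B -> C) -> (A=2 B=0 C=6)
  6. pour(A -> B) -> (A=0 B=2 C=6)
Target reached → yes.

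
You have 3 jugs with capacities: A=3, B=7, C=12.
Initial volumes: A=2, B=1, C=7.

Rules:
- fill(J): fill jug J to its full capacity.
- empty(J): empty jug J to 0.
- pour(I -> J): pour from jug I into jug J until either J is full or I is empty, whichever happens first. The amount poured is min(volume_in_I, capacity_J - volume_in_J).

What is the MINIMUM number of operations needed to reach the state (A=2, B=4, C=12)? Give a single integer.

BFS from (A=2, B=1, C=7). One shortest path:
  1. fill(C) -> (A=2 B=1 C=12)
  2. pour(C -> A) -> (A=3 B=1 C=11)
  3. pour(A -> B) -> (A=0 B=4 C=11)
  4. fill(A) -> (A=3 B=4 C=11)
  5. pour(A -> C) -> (A=2 B=4 C=12)
Reached target in 5 moves.

Answer: 5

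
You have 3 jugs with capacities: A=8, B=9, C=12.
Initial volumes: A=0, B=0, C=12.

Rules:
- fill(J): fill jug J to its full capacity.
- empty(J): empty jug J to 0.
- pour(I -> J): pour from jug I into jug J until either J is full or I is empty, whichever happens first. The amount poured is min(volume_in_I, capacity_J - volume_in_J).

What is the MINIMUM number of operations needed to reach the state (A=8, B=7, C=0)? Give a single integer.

BFS from (A=0, B=0, C=12). One shortest path:
  1. pour(C -> A) -> (A=8 B=0 C=4)
  2. pour(C -> B) -> (A=8 B=4 C=0)
  3. fill(C) -> (A=8 B=4 C=12)
  4. pour(C -> B) -> (A=8 B=9 C=7)
  5. empty(B) -> (A=8 B=0 C=7)
  6. pour(C -> B) -> (A=8 B=7 C=0)
Reached target in 6 moves.

Answer: 6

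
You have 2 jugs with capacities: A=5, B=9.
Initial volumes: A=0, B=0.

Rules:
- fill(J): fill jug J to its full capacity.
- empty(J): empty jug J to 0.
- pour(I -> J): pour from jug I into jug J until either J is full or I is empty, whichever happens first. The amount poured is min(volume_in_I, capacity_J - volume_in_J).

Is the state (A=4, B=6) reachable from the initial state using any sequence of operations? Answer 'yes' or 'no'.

BFS explored all 28 reachable states.
Reachable set includes: (0,0), (0,1), (0,2), (0,3), (0,4), (0,5), (0,6), (0,7), (0,8), (0,9), (1,0), (1,9) ...
Target (A=4, B=6) not in reachable set → no.

Answer: no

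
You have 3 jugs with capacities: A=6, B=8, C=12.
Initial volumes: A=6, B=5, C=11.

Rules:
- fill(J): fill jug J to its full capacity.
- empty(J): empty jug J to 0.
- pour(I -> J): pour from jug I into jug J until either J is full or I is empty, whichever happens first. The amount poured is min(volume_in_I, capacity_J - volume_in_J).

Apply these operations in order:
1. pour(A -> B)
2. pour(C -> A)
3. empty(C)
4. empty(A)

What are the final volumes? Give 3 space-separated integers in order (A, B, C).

Answer: 0 8 0

Derivation:
Step 1: pour(A -> B) -> (A=3 B=8 C=11)
Step 2: pour(C -> A) -> (A=6 B=8 C=8)
Step 3: empty(C) -> (A=6 B=8 C=0)
Step 4: empty(A) -> (A=0 B=8 C=0)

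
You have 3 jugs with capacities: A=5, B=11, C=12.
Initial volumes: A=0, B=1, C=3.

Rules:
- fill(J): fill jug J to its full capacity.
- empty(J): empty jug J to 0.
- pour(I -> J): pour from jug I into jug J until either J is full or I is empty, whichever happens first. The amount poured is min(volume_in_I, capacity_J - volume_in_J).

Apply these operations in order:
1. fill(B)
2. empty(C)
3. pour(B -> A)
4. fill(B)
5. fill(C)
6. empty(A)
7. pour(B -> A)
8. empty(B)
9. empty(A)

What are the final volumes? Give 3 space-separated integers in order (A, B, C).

Answer: 0 0 12

Derivation:
Step 1: fill(B) -> (A=0 B=11 C=3)
Step 2: empty(C) -> (A=0 B=11 C=0)
Step 3: pour(B -> A) -> (A=5 B=6 C=0)
Step 4: fill(B) -> (A=5 B=11 C=0)
Step 5: fill(C) -> (A=5 B=11 C=12)
Step 6: empty(A) -> (A=0 B=11 C=12)
Step 7: pour(B -> A) -> (A=5 B=6 C=12)
Step 8: empty(B) -> (A=5 B=0 C=12)
Step 9: empty(A) -> (A=0 B=0 C=12)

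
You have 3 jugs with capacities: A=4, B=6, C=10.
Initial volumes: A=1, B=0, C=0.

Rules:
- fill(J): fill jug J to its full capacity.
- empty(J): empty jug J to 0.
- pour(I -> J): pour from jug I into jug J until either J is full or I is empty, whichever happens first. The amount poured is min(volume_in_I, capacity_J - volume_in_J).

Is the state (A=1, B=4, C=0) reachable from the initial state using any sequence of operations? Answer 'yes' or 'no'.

Answer: yes

Derivation:
BFS from (A=1, B=0, C=0):
  1. fill(C) -> (A=1 B=0 C=10)
  2. pour(C -> B) -> (A=1 B=6 C=4)
  3. empty(B) -> (A=1 B=0 C=4)
  4. pour(C -> B) -> (A=1 B=4 C=0)
Target reached → yes.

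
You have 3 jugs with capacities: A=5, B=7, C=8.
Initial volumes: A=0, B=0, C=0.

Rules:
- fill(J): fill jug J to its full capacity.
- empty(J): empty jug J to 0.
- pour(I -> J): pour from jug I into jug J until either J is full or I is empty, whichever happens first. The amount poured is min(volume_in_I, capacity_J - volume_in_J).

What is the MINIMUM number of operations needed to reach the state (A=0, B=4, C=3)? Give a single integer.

BFS from (A=0, B=0, C=0). One shortest path:
  1. fill(A) -> (A=5 B=0 C=0)
  2. fill(B) -> (A=5 B=7 C=0)
  3. pour(A -> C) -> (A=0 B=7 C=5)
  4. pour(B -> C) -> (A=0 B=4 C=8)
  5. pour(C -> A) -> (A=5 B=4 C=3)
  6. empty(A) -> (A=0 B=4 C=3)
Reached target in 6 moves.

Answer: 6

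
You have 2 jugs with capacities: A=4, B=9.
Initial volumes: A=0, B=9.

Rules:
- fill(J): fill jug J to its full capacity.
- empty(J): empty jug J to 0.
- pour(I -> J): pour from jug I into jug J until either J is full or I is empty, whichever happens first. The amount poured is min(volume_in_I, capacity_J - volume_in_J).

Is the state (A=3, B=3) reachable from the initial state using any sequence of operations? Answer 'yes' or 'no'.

BFS explored all 26 reachable states.
Reachable set includes: (0,0), (0,1), (0,2), (0,3), (0,4), (0,5), (0,6), (0,7), (0,8), (0,9), (1,0), (1,9) ...
Target (A=3, B=3) not in reachable set → no.

Answer: no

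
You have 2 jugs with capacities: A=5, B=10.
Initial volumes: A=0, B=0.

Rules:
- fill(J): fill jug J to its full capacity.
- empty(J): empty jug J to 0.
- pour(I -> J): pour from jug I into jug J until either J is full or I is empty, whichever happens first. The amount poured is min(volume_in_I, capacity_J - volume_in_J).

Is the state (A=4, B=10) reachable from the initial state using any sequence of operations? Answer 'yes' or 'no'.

BFS explored all 6 reachable states.
Reachable set includes: (0,0), (0,5), (0,10), (5,0), (5,5), (5,10)
Target (A=4, B=10) not in reachable set → no.

Answer: no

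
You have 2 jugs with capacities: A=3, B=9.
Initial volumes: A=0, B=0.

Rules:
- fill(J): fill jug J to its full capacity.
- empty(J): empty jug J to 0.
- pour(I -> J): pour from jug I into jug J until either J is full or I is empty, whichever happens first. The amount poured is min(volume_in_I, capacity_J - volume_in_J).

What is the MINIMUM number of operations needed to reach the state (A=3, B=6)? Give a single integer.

Answer: 2

Derivation:
BFS from (A=0, B=0). One shortest path:
  1. fill(B) -> (A=0 B=9)
  2. pour(B -> A) -> (A=3 B=6)
Reached target in 2 moves.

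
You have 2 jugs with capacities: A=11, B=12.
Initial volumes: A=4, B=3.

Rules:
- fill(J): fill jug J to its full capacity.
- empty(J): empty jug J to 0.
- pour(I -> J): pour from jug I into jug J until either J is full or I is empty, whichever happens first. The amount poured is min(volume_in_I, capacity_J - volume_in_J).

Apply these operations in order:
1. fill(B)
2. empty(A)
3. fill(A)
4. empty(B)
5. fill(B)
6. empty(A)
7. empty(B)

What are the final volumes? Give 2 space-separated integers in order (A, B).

Answer: 0 0

Derivation:
Step 1: fill(B) -> (A=4 B=12)
Step 2: empty(A) -> (A=0 B=12)
Step 3: fill(A) -> (A=11 B=12)
Step 4: empty(B) -> (A=11 B=0)
Step 5: fill(B) -> (A=11 B=12)
Step 6: empty(A) -> (A=0 B=12)
Step 7: empty(B) -> (A=0 B=0)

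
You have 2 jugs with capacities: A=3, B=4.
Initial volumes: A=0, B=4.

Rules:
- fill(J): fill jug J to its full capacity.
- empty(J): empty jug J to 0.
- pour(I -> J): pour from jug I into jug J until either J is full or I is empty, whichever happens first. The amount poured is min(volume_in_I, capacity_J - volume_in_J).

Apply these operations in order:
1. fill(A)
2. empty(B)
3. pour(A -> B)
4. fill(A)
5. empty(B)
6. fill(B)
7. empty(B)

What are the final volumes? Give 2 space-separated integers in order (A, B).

Step 1: fill(A) -> (A=3 B=4)
Step 2: empty(B) -> (A=3 B=0)
Step 3: pour(A -> B) -> (A=0 B=3)
Step 4: fill(A) -> (A=3 B=3)
Step 5: empty(B) -> (A=3 B=0)
Step 6: fill(B) -> (A=3 B=4)
Step 7: empty(B) -> (A=3 B=0)

Answer: 3 0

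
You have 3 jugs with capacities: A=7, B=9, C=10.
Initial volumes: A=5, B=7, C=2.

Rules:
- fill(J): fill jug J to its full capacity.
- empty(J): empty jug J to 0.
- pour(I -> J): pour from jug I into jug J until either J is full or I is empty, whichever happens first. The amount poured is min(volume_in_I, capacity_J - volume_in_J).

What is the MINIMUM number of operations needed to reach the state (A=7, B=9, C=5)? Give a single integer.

Answer: 3

Derivation:
BFS from (A=5, B=7, C=2). One shortest path:
  1. pour(A -> B) -> (A=3 B=9 C=2)
  2. pour(A -> C) -> (A=0 B=9 C=5)
  3. fill(A) -> (A=7 B=9 C=5)
Reached target in 3 moves.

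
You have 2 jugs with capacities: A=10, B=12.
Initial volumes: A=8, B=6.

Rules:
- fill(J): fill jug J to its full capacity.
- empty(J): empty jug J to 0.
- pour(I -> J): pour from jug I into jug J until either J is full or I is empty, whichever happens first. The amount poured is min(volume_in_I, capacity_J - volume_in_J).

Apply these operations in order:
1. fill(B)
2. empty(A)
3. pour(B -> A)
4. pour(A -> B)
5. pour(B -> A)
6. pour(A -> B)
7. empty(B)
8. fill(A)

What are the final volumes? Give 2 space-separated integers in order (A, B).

Answer: 10 0

Derivation:
Step 1: fill(B) -> (A=8 B=12)
Step 2: empty(A) -> (A=0 B=12)
Step 3: pour(B -> A) -> (A=10 B=2)
Step 4: pour(A -> B) -> (A=0 B=12)
Step 5: pour(B -> A) -> (A=10 B=2)
Step 6: pour(A -> B) -> (A=0 B=12)
Step 7: empty(B) -> (A=0 B=0)
Step 8: fill(A) -> (A=10 B=0)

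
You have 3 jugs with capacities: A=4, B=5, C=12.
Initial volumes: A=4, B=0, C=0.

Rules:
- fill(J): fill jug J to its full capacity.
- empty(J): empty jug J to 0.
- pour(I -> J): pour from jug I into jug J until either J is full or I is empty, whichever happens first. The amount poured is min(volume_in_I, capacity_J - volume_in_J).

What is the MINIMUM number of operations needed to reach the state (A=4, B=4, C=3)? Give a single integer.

Answer: 5

Derivation:
BFS from (A=4, B=0, C=0). One shortest path:
  1. fill(C) -> (A=4 B=0 C=12)
  2. pour(C -> B) -> (A=4 B=5 C=7)
  3. empty(B) -> (A=4 B=0 C=7)
  4. pour(A -> B) -> (A=0 B=4 C=7)
  5. pour(C -> A) -> (A=4 B=4 C=3)
Reached target in 5 moves.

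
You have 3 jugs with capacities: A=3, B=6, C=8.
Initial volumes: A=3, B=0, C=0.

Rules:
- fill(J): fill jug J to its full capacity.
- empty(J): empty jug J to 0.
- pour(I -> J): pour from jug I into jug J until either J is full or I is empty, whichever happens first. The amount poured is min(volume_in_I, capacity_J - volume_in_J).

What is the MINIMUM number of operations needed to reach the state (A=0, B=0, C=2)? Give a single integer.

Answer: 4

Derivation:
BFS from (A=3, B=0, C=0). One shortest path:
  1. empty(A) -> (A=0 B=0 C=0)
  2. fill(C) -> (A=0 B=0 C=8)
  3. pour(C -> B) -> (A=0 B=6 C=2)
  4. empty(B) -> (A=0 B=0 C=2)
Reached target in 4 moves.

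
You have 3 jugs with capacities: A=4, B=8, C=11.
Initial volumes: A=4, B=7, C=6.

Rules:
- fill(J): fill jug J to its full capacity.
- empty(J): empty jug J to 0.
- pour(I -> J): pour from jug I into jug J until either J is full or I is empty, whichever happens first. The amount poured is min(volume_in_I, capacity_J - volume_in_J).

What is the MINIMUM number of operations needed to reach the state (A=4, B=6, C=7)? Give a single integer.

Answer: 3

Derivation:
BFS from (A=4, B=7, C=6). One shortest path:
  1. pour(A -> C) -> (A=0 B=7 C=10)
  2. pour(B -> C) -> (A=0 B=6 C=11)
  3. pour(C -> A) -> (A=4 B=6 C=7)
Reached target in 3 moves.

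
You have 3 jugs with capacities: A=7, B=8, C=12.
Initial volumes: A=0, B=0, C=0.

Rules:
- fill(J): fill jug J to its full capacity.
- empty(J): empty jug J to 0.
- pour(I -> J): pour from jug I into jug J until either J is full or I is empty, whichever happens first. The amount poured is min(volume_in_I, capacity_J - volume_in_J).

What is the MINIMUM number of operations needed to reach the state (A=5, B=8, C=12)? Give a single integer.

Answer: 6

Derivation:
BFS from (A=0, B=0, C=0). One shortest path:
  1. fill(B) -> (A=0 B=8 C=0)
  2. fill(C) -> (A=0 B=8 C=12)
  3. pour(C -> A) -> (A=7 B=8 C=5)
  4. empty(A) -> (A=0 B=8 C=5)
  5. pour(C -> A) -> (A=5 B=8 C=0)
  6. fill(C) -> (A=5 B=8 C=12)
Reached target in 6 moves.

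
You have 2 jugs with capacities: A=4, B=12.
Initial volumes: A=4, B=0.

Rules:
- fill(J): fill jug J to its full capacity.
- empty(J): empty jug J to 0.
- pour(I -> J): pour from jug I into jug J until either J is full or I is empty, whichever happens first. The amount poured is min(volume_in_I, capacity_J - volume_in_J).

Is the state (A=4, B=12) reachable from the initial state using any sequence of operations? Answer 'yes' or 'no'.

BFS from (A=4, B=0):
  1. fill(B) -> (A=4 B=12)
Target reached → yes.

Answer: yes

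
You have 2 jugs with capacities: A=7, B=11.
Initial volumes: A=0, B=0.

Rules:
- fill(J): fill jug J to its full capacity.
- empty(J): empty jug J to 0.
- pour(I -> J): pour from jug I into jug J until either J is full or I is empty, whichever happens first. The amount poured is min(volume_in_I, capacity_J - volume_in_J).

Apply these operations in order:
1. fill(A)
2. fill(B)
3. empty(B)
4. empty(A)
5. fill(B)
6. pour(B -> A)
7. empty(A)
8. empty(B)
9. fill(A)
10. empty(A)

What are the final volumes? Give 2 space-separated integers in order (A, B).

Step 1: fill(A) -> (A=7 B=0)
Step 2: fill(B) -> (A=7 B=11)
Step 3: empty(B) -> (A=7 B=0)
Step 4: empty(A) -> (A=0 B=0)
Step 5: fill(B) -> (A=0 B=11)
Step 6: pour(B -> A) -> (A=7 B=4)
Step 7: empty(A) -> (A=0 B=4)
Step 8: empty(B) -> (A=0 B=0)
Step 9: fill(A) -> (A=7 B=0)
Step 10: empty(A) -> (A=0 B=0)

Answer: 0 0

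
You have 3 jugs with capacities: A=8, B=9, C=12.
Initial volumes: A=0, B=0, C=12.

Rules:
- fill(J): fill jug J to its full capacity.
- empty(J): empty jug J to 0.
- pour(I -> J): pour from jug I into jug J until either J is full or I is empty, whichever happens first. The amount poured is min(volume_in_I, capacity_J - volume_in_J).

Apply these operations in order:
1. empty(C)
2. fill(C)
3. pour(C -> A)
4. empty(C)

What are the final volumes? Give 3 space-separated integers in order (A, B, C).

Answer: 8 0 0

Derivation:
Step 1: empty(C) -> (A=0 B=0 C=0)
Step 2: fill(C) -> (A=0 B=0 C=12)
Step 3: pour(C -> A) -> (A=8 B=0 C=4)
Step 4: empty(C) -> (A=8 B=0 C=0)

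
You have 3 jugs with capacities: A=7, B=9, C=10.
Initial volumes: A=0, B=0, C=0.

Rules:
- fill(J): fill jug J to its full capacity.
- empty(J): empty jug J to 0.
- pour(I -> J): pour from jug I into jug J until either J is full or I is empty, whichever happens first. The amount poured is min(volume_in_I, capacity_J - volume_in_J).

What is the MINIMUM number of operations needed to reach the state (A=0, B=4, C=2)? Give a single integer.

BFS from (A=0, B=0, C=0). One shortest path:
  1. fill(A) -> (A=7 B=0 C=0)
  2. fill(B) -> (A=7 B=9 C=0)
  3. pour(A -> C) -> (A=0 B=9 C=7)
  4. pour(B -> A) -> (A=7 B=2 C=7)
  5. pour(A -> C) -> (A=4 B=2 C=10)
  6. empty(C) -> (A=4 B=2 C=0)
  7. pour(B -> C) -> (A=4 B=0 C=2)
  8. pour(A -> B) -> (A=0 B=4 C=2)
Reached target in 8 moves.

Answer: 8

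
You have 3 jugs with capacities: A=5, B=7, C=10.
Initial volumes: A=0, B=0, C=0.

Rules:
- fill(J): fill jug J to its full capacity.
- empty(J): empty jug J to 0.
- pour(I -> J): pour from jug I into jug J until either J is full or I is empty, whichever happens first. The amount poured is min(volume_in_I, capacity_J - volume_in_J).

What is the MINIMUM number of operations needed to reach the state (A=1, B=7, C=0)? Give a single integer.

BFS from (A=0, B=0, C=0). One shortest path:
  1. fill(A) -> (A=5 B=0 C=0)
  2. fill(C) -> (A=5 B=0 C=10)
  3. pour(C -> B) -> (A=5 B=7 C=3)
  4. empty(B) -> (A=5 B=0 C=3)
  5. pour(C -> B) -> (A=5 B=3 C=0)
  6. pour(A -> B) -> (A=1 B=7 C=0)
Reached target in 6 moves.

Answer: 6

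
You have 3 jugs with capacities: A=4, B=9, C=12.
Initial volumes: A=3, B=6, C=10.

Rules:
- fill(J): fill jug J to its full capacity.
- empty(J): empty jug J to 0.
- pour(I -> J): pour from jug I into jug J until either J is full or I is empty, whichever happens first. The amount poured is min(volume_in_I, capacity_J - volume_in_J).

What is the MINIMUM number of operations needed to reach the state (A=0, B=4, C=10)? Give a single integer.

Answer: 3

Derivation:
BFS from (A=3, B=6, C=10). One shortest path:
  1. fill(A) -> (A=4 B=6 C=10)
  2. empty(B) -> (A=4 B=0 C=10)
  3. pour(A -> B) -> (A=0 B=4 C=10)
Reached target in 3 moves.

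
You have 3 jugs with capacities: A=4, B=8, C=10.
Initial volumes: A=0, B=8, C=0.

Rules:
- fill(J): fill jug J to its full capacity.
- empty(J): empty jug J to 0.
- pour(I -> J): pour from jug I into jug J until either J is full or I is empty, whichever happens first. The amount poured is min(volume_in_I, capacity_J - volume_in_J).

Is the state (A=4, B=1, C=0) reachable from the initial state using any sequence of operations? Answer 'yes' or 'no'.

Answer: no

Derivation:
BFS explored all 78 reachable states.
Reachable set includes: (0,0,0), (0,0,2), (0,0,4), (0,0,6), (0,0,8), (0,0,10), (0,2,0), (0,2,2), (0,2,4), (0,2,6), (0,2,8), (0,2,10) ...
Target (A=4, B=1, C=0) not in reachable set → no.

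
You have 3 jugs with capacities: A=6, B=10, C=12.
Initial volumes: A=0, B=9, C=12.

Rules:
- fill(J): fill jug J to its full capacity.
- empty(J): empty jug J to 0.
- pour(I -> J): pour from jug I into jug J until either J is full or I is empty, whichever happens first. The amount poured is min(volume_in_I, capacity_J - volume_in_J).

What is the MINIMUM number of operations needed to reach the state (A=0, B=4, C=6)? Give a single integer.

BFS from (A=0, B=9, C=12). One shortest path:
  1. fill(B) -> (A=0 B=10 C=12)
  2. empty(C) -> (A=0 B=10 C=0)
  3. pour(B -> A) -> (A=6 B=4 C=0)
  4. pour(A -> C) -> (A=0 B=4 C=6)
Reached target in 4 moves.

Answer: 4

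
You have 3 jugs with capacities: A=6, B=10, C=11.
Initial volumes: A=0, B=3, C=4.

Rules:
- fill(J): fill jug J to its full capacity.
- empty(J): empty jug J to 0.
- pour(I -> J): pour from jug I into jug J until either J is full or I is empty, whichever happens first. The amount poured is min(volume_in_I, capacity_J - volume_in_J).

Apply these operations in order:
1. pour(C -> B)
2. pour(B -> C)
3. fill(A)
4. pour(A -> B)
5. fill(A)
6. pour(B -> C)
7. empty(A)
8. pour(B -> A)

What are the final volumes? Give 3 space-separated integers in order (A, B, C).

Answer: 2 0 11

Derivation:
Step 1: pour(C -> B) -> (A=0 B=7 C=0)
Step 2: pour(B -> C) -> (A=0 B=0 C=7)
Step 3: fill(A) -> (A=6 B=0 C=7)
Step 4: pour(A -> B) -> (A=0 B=6 C=7)
Step 5: fill(A) -> (A=6 B=6 C=7)
Step 6: pour(B -> C) -> (A=6 B=2 C=11)
Step 7: empty(A) -> (A=0 B=2 C=11)
Step 8: pour(B -> A) -> (A=2 B=0 C=11)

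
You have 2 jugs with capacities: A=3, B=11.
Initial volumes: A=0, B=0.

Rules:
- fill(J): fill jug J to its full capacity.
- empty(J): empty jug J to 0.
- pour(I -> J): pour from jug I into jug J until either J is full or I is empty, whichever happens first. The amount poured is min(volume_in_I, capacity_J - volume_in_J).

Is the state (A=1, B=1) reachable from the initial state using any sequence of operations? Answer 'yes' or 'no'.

BFS explored all 28 reachable states.
Reachable set includes: (0,0), (0,1), (0,2), (0,3), (0,4), (0,5), (0,6), (0,7), (0,8), (0,9), (0,10), (0,11) ...
Target (A=1, B=1) not in reachable set → no.

Answer: no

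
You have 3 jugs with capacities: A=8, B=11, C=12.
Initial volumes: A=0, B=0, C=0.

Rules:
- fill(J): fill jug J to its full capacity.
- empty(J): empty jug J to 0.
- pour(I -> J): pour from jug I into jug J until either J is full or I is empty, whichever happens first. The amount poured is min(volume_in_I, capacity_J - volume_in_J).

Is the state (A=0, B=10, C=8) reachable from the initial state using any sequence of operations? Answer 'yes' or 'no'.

BFS from (A=0, B=0, C=0):
  1. fill(A) -> (A=8 B=0 C=0)
  2. fill(B) -> (A=8 B=11 C=0)
  3. pour(B -> C) -> (A=8 B=0 C=11)
  4. fill(B) -> (A=8 B=11 C=11)
  5. pour(B -> C) -> (A=8 B=10 C=12)
  6. empty(C) -> (A=8 B=10 C=0)
  7. pour(A -> C) -> (A=0 B=10 C=8)
Target reached → yes.

Answer: yes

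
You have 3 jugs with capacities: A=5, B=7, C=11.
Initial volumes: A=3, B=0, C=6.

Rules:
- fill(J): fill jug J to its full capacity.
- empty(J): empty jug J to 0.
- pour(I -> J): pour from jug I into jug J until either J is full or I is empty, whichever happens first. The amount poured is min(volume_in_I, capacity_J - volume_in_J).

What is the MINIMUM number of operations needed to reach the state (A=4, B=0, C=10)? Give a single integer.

Answer: 5

Derivation:
BFS from (A=3, B=0, C=6). One shortest path:
  1. pour(C -> B) -> (A=3 B=6 C=0)
  2. pour(A -> C) -> (A=0 B=6 C=3)
  3. fill(A) -> (A=5 B=6 C=3)
  4. pour(A -> B) -> (A=4 B=7 C=3)
  5. pour(B -> C) -> (A=4 B=0 C=10)
Reached target in 5 moves.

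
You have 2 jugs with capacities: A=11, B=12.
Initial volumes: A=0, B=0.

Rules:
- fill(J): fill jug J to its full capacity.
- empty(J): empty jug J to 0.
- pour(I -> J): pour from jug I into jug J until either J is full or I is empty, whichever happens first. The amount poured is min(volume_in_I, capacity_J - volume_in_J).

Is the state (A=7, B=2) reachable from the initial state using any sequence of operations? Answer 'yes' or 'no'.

BFS explored all 46 reachable states.
Reachable set includes: (0,0), (0,1), (0,2), (0,3), (0,4), (0,5), (0,6), (0,7), (0,8), (0,9), (0,10), (0,11) ...
Target (A=7, B=2) not in reachable set → no.

Answer: no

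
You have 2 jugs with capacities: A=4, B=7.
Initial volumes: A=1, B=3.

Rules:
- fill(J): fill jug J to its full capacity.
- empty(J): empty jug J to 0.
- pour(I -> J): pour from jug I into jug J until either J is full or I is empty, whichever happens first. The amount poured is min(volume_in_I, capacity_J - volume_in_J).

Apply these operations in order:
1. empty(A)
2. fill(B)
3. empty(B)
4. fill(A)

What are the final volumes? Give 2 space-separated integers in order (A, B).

Step 1: empty(A) -> (A=0 B=3)
Step 2: fill(B) -> (A=0 B=7)
Step 3: empty(B) -> (A=0 B=0)
Step 4: fill(A) -> (A=4 B=0)

Answer: 4 0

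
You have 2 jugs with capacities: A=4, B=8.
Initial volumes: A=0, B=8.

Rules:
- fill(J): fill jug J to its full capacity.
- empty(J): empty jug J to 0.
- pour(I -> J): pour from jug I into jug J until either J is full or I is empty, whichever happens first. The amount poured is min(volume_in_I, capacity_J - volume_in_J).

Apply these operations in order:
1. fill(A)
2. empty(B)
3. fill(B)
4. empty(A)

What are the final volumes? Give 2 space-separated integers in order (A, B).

Step 1: fill(A) -> (A=4 B=8)
Step 2: empty(B) -> (A=4 B=0)
Step 3: fill(B) -> (A=4 B=8)
Step 4: empty(A) -> (A=0 B=8)

Answer: 0 8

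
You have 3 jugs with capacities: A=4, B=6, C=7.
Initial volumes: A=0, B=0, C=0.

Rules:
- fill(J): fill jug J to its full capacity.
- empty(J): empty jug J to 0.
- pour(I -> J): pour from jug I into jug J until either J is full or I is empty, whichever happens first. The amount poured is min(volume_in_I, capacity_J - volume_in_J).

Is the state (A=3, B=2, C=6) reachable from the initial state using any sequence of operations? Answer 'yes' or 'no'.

BFS explored all 190 reachable states.
Reachable set includes: (0,0,0), (0,0,1), (0,0,2), (0,0,3), (0,0,4), (0,0,5), (0,0,6), (0,0,7), (0,1,0), (0,1,1), (0,1,2), (0,1,3) ...
Target (A=3, B=2, C=6) not in reachable set → no.

Answer: no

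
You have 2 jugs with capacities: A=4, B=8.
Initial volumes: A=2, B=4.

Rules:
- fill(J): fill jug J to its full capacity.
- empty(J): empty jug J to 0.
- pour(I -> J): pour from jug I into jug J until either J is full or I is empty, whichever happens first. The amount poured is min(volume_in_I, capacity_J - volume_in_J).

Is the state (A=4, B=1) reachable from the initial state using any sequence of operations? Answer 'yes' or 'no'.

BFS explored all 13 reachable states.
Reachable set includes: (0,0), (0,2), (0,4), (0,6), (0,8), (2,0), (2,4), (2,8), (4,0), (4,2), (4,4), (4,6) ...
Target (A=4, B=1) not in reachable set → no.

Answer: no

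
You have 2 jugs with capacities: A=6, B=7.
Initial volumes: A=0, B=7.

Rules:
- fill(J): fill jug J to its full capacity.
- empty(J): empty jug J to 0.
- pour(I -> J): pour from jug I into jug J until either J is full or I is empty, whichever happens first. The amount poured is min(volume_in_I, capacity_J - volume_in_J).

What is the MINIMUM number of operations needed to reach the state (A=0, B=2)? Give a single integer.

BFS from (A=0, B=7). One shortest path:
  1. pour(B -> A) -> (A=6 B=1)
  2. empty(A) -> (A=0 B=1)
  3. pour(B -> A) -> (A=1 B=0)
  4. fill(B) -> (A=1 B=7)
  5. pour(B -> A) -> (A=6 B=2)
  6. empty(A) -> (A=0 B=2)
Reached target in 6 moves.

Answer: 6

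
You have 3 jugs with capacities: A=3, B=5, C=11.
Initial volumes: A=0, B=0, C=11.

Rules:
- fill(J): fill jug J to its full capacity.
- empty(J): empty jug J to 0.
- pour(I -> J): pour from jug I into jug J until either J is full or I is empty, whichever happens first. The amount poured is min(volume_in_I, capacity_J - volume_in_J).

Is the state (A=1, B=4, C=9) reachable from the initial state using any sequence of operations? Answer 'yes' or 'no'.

Answer: no

Derivation:
BFS explored all 208 reachable states.
Reachable set includes: (0,0,0), (0,0,1), (0,0,2), (0,0,3), (0,0,4), (0,0,5), (0,0,6), (0,0,7), (0,0,8), (0,0,9), (0,0,10), (0,0,11) ...
Target (A=1, B=4, C=9) not in reachable set → no.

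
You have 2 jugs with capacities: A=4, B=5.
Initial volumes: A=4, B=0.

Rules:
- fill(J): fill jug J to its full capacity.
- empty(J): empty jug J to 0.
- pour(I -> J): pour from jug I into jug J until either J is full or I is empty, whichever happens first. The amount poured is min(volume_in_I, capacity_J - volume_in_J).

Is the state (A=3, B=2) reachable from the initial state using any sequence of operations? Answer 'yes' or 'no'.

BFS explored all 18 reachable states.
Reachable set includes: (0,0), (0,1), (0,2), (0,3), (0,4), (0,5), (1,0), (1,5), (2,0), (2,5), (3,0), (3,5) ...
Target (A=3, B=2) not in reachable set → no.

Answer: no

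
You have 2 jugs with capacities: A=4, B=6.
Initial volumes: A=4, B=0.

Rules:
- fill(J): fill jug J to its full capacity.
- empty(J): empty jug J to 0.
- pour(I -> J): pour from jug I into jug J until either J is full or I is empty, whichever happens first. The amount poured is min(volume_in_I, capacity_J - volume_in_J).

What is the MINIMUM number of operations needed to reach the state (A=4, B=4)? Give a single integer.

BFS from (A=4, B=0). One shortest path:
  1. pour(A -> B) -> (A=0 B=4)
  2. fill(A) -> (A=4 B=4)
Reached target in 2 moves.

Answer: 2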